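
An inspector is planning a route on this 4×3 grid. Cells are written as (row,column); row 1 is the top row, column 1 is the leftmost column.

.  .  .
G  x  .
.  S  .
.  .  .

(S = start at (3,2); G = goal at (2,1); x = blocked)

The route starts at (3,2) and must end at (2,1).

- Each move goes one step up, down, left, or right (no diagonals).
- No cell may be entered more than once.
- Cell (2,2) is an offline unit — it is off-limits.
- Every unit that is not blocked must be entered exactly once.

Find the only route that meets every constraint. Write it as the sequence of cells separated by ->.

Need to visit all 11 open cells exactly once, starting at (3,2) and ending at (2,1).
Route from (3,2): left to (3,1), down to (4,1), 2× right (reaching (4,3)), 3× up (reaching (1,3)), 2× left (reaching (1,1)), down to (2,1) — 10 moves in all.
Check: all 11 open cells covered.

(3,2) -> (3,1) -> (4,1) -> (4,2) -> (4,3) -> (3,3) -> (2,3) -> (1,3) -> (1,2) -> (1,1) -> (2,1)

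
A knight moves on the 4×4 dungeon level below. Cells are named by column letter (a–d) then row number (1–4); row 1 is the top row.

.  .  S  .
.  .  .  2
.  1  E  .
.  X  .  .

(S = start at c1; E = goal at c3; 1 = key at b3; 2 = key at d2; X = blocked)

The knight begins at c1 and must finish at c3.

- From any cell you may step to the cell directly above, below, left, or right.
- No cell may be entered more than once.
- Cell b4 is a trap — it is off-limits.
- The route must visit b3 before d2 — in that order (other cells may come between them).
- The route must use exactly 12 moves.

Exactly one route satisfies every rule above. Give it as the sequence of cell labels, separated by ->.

The waypoints must appear in the order b3, d2, with no cell reused.
Route from c1: left 2 to a1, down 2 to a3, right 1 to b3, up 1 to b2, right 2 to d2, down 2 to d4, left 1 to c4, up 1 to c3 — 12 moves in all.
Check: order respected (1 at step 5, 2 at step 8); 12 moves as required.

c1 -> b1 -> a1 -> a2 -> a3 -> b3 -> b2 -> c2 -> d2 -> d3 -> d4 -> c4 -> c3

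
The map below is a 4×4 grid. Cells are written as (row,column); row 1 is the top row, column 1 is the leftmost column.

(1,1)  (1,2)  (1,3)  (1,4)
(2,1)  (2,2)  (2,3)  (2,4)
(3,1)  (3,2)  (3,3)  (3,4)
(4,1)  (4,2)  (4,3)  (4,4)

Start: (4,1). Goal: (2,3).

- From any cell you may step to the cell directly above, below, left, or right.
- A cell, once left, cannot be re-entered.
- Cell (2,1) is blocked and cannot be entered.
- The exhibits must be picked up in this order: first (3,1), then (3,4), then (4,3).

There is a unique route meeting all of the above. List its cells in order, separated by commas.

(4,1), (3,1), (3,2), (2,2), (1,2), (1,3), (1,4), (2,4), (3,4), (4,4), (4,3), (3,3), (2,3)

The waypoints must appear in the order (3,1), (3,4), (4,3), with no cell reused.
Route from (4,1): up to (3,1), right to (3,2), 2× up (reaching (1,2)), 2× right (reaching (1,4)), 3× down (reaching (4,4)), left to (4,3), 2× up (reaching (2,3)) — 12 moves in all.
Check: order respected ((3,1) at step 1, (3,4) at step 8, (4,3) at step 10).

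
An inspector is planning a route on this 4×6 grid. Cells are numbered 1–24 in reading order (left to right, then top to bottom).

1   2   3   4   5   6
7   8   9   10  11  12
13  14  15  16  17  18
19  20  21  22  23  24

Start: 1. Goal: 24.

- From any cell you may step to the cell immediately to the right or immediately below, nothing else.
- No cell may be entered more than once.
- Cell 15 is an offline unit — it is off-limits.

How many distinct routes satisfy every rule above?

A right/down-only route from 1 to 24 makes exactly 3 down-moves and 5 right-moves in some order.
With no other constraints that would be C(8,3) = 56 routes.
Subtract routes through each blocked cell (inclusion–exclusion for overlaps): − through 15: 24 → 32.
That gives 32 routes.

32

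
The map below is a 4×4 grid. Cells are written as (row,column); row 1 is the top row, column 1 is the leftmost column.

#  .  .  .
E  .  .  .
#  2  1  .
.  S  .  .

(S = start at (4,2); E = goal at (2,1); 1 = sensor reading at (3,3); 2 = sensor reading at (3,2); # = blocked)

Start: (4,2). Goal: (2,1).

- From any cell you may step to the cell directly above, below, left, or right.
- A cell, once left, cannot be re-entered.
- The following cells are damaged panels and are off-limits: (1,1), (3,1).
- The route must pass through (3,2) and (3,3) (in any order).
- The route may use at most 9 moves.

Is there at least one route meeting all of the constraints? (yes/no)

One route that works: (4,2) → (3,2) → (3,3) → (2,3) → (2,2) → (2,1).

yes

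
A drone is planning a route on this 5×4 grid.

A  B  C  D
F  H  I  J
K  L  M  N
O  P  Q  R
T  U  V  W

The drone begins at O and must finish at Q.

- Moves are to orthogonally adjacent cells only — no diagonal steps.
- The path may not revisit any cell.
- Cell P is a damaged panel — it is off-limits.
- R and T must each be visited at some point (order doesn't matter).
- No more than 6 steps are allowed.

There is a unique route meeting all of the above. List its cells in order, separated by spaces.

The 6-move cap with required stops at R, T leaves no slack for detours.
Route from O: down to T, 3× right (reaching W), up to R, left to Q — 6 moves in all.
Check: all required cells visited; 6 ≤ 6 moves.

O T U V W R Q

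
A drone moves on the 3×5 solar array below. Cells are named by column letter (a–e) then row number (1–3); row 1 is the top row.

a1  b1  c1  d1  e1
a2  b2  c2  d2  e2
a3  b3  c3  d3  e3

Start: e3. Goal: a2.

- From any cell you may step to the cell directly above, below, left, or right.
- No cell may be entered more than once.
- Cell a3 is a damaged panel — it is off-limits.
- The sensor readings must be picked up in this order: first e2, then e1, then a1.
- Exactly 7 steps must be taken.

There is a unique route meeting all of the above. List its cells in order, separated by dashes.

The waypoints must appear in the order e2, e1, a1, with no cell reused.
Route from e3: up 2 to e1, left 4 to a1, down 1 to a2 — 7 moves in all.
Check: order respected (e2 at step 1, e1 at step 2, a1 at step 6); 7 moves as required.

e3 - e2 - e1 - d1 - c1 - b1 - a1 - a2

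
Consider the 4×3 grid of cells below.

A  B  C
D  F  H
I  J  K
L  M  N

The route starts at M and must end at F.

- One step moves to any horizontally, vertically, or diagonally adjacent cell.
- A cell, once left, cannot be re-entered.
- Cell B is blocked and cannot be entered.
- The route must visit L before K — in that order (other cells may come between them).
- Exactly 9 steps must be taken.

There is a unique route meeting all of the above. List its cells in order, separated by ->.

M -> L -> I -> D -> J -> N -> K -> H -> C -> F

The waypoints must appear in the order L, K, with no cell reused.
Route from M: left to L, 2× up (reaching D), 2× down-right (reaching N), 3× up (reaching C), down-left to F — 9 moves in all.
Check: order respected (L at step 1, K at step 6); 9 moves as required.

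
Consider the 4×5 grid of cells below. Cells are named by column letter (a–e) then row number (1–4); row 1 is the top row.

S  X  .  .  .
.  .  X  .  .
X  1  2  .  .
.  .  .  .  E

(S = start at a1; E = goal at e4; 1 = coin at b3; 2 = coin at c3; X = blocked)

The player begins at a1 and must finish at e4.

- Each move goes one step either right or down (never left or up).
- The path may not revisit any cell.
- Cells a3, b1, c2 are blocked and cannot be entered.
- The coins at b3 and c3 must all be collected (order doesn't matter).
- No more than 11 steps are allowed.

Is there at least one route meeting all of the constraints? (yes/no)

One route that works: a1 → a2 → b2 → b3 → c3 → c4 → d4 → e4.

yes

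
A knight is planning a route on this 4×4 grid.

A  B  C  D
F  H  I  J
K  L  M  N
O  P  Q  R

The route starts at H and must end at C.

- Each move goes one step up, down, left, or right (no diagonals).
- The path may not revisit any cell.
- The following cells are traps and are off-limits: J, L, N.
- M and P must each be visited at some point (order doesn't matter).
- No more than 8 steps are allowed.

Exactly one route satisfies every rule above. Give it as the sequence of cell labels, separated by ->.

H -> F -> K -> O -> P -> Q -> M -> I -> C

The 8-move cap with required stops at M, P leaves no slack for detours.
Route from H: left to F, 2× down (reaching O), 2× right (reaching Q), 3× up (reaching C) — 8 moves in all.
Check: all required cells visited; 8 ≤ 8 moves.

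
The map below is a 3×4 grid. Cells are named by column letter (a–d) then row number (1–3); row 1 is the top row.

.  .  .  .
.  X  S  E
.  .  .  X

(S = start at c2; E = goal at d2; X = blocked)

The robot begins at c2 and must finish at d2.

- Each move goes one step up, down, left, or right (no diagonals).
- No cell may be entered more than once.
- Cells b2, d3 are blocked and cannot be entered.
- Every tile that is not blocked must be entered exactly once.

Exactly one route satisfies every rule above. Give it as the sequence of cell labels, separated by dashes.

Need to visit all 10 open cells exactly once, starting at c2 and ending at d2.
Cell a3 has only two open neighbours (a2 and b3), so the path must pass straight through it: one of those is the cell it's entered from and the other is where it exits.
Route from c2: down 1 to c3, left 2 to a3, up 2 to a1, right 3 to d1, down 1 to d2 — 9 moves in all.
Check: all 10 open cells covered.

c2 - c3 - b3 - a3 - a2 - a1 - b1 - c1 - d1 - d2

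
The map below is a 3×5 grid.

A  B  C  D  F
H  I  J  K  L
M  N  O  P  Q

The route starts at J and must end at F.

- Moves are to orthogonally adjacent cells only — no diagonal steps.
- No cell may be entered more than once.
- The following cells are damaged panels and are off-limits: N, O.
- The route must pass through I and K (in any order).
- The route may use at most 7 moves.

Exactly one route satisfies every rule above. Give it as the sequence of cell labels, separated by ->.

The 7-move cap with required stops at I, K leaves no slack for detours.
Route from J: left 1 to I, up 1 to B, right 2 to D, down 1 to K, right 1 to L, up 1 to F — 7 moves in all.
Check: all required cells visited; 7 ≤ 7 moves.

J -> I -> B -> C -> D -> K -> L -> F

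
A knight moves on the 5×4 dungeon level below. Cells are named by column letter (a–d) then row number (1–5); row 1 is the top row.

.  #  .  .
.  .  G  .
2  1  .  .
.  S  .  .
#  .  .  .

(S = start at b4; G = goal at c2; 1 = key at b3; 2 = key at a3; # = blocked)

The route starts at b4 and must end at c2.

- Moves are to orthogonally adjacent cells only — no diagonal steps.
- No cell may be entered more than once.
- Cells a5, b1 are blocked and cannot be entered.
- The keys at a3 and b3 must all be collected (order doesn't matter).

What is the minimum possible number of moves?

5

Any route passes through a3 and b3 in some order between b4 and c2. Summing Manhattan distances along each leg and taking the cheapest ordering (b4 → b3 → a3 → c2) gives a lower bound of 1 + 1 + 3 = 5 moves.
A route of 5 moves achieves this: b4 → b3 → a3 → a2 → b2 → c2.
Since 5 matches the lower bound, it is optimal.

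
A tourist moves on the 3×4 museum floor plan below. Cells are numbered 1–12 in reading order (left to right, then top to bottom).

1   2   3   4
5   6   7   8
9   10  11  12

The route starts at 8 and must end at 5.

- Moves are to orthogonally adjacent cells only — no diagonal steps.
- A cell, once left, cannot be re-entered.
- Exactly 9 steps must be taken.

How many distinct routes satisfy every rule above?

Need simple routes of exactly 9 moves from 8 to 5 (Manhattan distance 3, so 3 moves are spent on a detour and 3 undoing it).
Enumerating: 8 4 3 7 11 10 6 2 1 5 | 8 4 3 2 6 7 11 10 9 5 | 8 12 11 7 3 2 6 10 9 5 | 8 12 11 10 6 7 3 2 1 5.
That gives 4 routes.

4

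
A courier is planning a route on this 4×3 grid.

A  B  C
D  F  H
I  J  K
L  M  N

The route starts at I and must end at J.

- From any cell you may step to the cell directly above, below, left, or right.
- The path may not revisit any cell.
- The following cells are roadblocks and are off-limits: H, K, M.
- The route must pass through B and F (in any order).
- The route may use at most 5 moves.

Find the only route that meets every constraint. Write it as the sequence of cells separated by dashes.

I - D - A - B - F - J

The 5-move cap with required stops at B, F leaves no slack for detours.
Route from I: 2× up (reaching A), right to B, 2× down (reaching J) — 5 moves in all.
Check: all required cells visited; 5 ≤ 5 moves.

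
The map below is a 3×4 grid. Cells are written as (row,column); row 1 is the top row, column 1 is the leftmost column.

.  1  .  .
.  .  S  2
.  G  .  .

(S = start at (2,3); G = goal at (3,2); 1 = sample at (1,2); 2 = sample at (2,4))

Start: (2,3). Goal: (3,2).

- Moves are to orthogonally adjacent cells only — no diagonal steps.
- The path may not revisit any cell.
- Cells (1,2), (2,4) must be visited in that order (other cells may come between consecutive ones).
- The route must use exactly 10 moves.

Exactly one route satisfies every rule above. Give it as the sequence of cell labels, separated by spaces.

(2,3) (2,2) (2,1) (1,1) (1,2) (1,3) (1,4) (2,4) (3,4) (3,3) (3,2)

The waypoints must appear in the order (1,2), (2,4), with no cell reused.
Route from (2,3): 2× left (reaching (2,1)), up to (1,1), 3× right (reaching (1,4)), 2× down (reaching (3,4)), 2× left (reaching (3,2)) — 10 moves in all.
Check: order respected (1 at step 4, 2 at step 7); 10 moves as required.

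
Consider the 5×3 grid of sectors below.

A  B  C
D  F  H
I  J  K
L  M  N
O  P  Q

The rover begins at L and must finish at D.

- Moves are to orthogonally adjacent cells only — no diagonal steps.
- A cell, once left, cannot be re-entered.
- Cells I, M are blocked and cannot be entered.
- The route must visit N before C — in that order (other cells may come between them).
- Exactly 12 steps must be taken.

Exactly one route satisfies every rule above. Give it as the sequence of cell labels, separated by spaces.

L O P Q N K J F H C B A D

The waypoints must appear in the order N, C, with no cell reused.
Route from L: down to O, 2× right (reaching Q), 2× up (reaching K), left to J, up to F, right to H, up to C, 2× left (reaching A), down to D — 12 moves in all.
Check: order respected (N at step 4, C at step 9); 12 moves as required.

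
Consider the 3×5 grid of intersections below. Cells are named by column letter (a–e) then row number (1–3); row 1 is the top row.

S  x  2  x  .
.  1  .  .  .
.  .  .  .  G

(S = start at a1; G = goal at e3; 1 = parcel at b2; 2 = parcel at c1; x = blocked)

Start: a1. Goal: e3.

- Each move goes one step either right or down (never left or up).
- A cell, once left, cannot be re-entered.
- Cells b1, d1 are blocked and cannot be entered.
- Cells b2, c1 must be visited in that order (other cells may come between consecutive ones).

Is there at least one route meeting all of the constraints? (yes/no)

c1 lies above b2, so going from b2 to c1 would need an upward move — but moves only go right/down, so b2 cannot be visited before c1.

no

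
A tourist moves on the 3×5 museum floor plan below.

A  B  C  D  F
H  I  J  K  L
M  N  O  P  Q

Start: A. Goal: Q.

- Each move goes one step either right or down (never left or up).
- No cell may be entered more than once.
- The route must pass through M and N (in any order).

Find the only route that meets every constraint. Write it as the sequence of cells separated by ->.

Moves only go right or down, so the column and row indices never decrease.
Route from A: down 2 to M, right 4 to Q — 6 moves in all.
Check: all required cells visited.

A -> H -> M -> N -> O -> P -> Q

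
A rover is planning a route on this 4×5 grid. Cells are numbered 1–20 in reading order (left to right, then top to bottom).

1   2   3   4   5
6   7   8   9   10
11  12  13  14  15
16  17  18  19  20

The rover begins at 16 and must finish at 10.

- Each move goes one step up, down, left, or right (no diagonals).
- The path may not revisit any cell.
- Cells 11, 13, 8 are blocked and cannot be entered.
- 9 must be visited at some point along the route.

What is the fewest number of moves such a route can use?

Any route passes through 9 somewhere between 16 and 10. Summing Manhattan distances along the two legs (16 → 9 → 10) gives a lower bound of 5 + 1 = 6 moves.
A route of 6 moves achieves this: 16 → 17 → 18 → 19 → 14 → 9 → 10.
Since 6 matches the lower bound, it is optimal.

6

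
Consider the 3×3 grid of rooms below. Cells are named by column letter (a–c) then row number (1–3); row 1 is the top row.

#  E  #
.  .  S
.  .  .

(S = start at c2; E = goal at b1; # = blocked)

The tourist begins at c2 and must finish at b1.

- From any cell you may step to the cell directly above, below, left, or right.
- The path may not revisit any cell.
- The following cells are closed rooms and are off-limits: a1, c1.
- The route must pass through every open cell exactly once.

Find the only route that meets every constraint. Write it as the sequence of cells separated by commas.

Need to visit all 7 open cells exactly once, starting at c2 and ending at b1.
Cell a2 has only two open neighbours (a3 and b2), so the path must pass straight through it: one of those is the cell it's entered from and the other is where it exits.
Route from c2: down to c3, 2× left (reaching a3), up to a2, right to b2, up to b1 — 6 moves in all.
Check: all 7 open cells covered.

c2, c3, b3, a3, a2, b2, b1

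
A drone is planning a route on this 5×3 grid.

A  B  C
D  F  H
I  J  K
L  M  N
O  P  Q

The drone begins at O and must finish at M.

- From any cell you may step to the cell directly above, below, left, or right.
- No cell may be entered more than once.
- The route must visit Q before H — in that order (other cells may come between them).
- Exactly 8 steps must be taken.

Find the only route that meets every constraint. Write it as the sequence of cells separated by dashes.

O - P - Q - N - K - H - F - J - M

The waypoints must appear in the order Q, H, with no cell reused.
Route from O: right 2 to Q, up 3 to H, left 1 to F, down 2 to M — 8 moves in all.
Check: order respected (Q at step 2, H at step 5); 8 moves as required.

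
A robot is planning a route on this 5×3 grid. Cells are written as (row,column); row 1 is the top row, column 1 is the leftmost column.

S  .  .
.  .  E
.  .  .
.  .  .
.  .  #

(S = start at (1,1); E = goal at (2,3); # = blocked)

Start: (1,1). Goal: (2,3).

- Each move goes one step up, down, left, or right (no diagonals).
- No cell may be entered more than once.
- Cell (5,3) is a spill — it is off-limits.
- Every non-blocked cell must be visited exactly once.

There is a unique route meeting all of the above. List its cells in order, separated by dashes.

Need to visit all 14 open cells exactly once, starting at (1,1) and ending at (2,3).
Route from (1,1): 4× down (reaching (5,1)), right to (5,2), up to (4,2), right to (4,3), up to (3,3), left to (3,2), 2× up (reaching (1,2)), right to (1,3), down to (2,3) — 13 moves in all.
Check: all 14 open cells covered.

(1,1) - (2,1) - (3,1) - (4,1) - (5,1) - (5,2) - (4,2) - (4,3) - (3,3) - (3,2) - (2,2) - (1,2) - (1,3) - (2,3)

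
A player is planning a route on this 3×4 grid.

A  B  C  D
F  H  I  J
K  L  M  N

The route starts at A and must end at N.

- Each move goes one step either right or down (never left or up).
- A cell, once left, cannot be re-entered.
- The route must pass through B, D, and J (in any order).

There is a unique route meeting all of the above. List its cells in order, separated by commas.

A, B, C, D, J, N

Moves only go right or down, so the column and row indices never decrease.
Route from A: right 3 to D, down 2 to N — 5 moves in all.
Check: all required cells visited.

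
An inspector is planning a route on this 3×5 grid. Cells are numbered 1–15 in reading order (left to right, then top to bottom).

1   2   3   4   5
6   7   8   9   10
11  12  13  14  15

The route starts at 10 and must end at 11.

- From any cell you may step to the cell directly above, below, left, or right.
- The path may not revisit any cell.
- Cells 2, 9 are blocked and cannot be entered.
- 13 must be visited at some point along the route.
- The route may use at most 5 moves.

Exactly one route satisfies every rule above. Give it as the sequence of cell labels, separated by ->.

10 -> 15 -> 14 -> 13 -> 12 -> 11

The 5-move cap with required stops at 13 leaves no slack for detours.
Route from 10: down to 15, 4× left (reaching 11) — 5 moves in all.
Check: all required cells visited; 5 ≤ 5 moves.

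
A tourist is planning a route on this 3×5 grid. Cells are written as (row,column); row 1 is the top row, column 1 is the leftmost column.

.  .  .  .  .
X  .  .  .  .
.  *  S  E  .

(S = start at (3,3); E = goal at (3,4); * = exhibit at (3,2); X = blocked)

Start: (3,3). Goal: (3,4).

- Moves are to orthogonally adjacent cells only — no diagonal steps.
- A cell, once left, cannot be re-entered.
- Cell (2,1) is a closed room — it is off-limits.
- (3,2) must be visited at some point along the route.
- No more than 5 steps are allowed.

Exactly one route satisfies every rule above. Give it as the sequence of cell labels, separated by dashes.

The budget equals the shortest possible length, so every move has to be on a shortest route through the required cells.
Route from (3,3): left 1 to (3,2), up 1 to (2,2), right 2 to (2,4), down 1 to (3,4) — 5 moves in all.
Check: all required cells visited; 5 ≤ 5 moves.

(3,3) - (3,2) - (2,2) - (2,3) - (2,4) - (3,4)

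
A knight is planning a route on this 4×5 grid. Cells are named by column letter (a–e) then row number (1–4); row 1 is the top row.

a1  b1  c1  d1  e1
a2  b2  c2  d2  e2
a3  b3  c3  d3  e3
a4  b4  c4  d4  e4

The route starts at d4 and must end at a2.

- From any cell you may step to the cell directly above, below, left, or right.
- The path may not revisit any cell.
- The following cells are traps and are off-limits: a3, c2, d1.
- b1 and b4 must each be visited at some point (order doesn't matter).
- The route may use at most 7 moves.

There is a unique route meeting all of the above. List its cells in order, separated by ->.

d4 -> c4 -> b4 -> b3 -> b2 -> b1 -> a1 -> a2

Any route must reach b1 and b4 and still end at a2 within 7 moves, so the order of the required stops is forced.
Route from d4: 2× left (reaching b4), 3× up (reaching b1), left to a1, down to a2 — 7 moves in all.
Check: all required cells visited; 7 ≤ 7 moves.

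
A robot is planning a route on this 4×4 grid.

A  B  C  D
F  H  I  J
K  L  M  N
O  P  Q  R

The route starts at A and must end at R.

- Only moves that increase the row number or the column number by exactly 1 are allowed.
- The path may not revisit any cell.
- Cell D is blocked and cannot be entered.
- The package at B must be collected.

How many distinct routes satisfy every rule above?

9

A right/down-only route from A to R makes exactly 3 down-moves and 3 right-moves in some order.
With no other constraints that would be C(6,3) = 20 routes.
Split at B and multiply the segment counts (each segment already excludes blocked cells): A→B: 1; B→R: 9; product = 9.
That gives 9 routes.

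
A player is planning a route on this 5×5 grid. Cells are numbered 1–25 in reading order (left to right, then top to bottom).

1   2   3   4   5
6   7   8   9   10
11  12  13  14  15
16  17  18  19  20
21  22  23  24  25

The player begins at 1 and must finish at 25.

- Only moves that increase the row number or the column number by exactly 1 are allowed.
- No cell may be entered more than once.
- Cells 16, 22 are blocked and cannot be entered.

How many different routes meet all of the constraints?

A right/down-only route from 1 to 25 makes exactly 4 down-moves and 4 right-moves in some order.
With no other constraints that would be C(8,4) = 70 routes.
Subtract routes through each blocked cell (inclusion–exclusion for overlaps): − through 16: 5 − through 22: 5 + through 16&22: 2 → 62.
That gives 62 routes.

62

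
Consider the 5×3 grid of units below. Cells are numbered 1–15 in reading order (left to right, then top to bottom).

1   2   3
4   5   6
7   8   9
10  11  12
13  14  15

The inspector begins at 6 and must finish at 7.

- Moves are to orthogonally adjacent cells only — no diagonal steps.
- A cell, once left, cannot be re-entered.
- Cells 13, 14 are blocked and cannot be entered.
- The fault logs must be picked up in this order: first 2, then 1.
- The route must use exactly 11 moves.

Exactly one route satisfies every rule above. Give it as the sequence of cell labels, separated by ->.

The waypoints must appear in the order 2, 1, with no cell reused.
Route from 6: up 1 to 3, left 2 to 1, down 1 to 4, right 1 to 5, down 1 to 8, right 1 to 9, down 1 to 12, left 2 to 10, up 1 to 7 — 11 moves in all.
Check: order respected (2 at step 2, 1 at step 3); 11 moves as required.

6 -> 3 -> 2 -> 1 -> 4 -> 5 -> 8 -> 9 -> 12 -> 11 -> 10 -> 7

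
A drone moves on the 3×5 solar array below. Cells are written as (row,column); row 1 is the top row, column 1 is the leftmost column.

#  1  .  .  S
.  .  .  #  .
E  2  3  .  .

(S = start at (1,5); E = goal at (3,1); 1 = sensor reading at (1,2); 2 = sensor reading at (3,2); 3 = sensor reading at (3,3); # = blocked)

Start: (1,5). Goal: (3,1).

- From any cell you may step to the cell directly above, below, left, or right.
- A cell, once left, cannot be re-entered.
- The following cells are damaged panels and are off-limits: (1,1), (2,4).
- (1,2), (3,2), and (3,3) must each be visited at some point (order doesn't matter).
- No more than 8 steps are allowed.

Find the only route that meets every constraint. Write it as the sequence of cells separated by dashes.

Any route must reach (1,2), (3,2), and (3,3) and still end at (3,1) within 8 moves, so the order of the required stops is forced.
Route from (1,5): 3× left (reaching (1,2)), down to (2,2), right to (2,3), down to (3,3), 2× left (reaching (3,1)) — 8 moves in all.
Check: all required cells visited; 8 ≤ 8 moves.

(1,5) - (1,4) - (1,3) - (1,2) - (2,2) - (2,3) - (3,3) - (3,2) - (3,1)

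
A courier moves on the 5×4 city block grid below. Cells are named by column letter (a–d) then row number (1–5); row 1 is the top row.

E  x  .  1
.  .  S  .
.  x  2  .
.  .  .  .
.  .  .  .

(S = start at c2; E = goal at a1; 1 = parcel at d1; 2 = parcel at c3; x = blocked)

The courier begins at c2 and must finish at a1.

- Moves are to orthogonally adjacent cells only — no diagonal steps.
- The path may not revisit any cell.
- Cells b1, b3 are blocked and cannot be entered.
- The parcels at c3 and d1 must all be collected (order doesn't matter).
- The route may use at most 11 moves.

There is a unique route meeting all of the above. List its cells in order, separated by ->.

c2 -> c1 -> d1 -> d2 -> d3 -> c3 -> c4 -> b4 -> a4 -> a3 -> a2 -> a1

Any route must reach c3 and d1 and still end at a1 within 11 moves, so the order of the required stops is forced.
Route from c2: up to c1, right to d1, 2× down (reaching d3), left to c3, down to c4, 2× left (reaching a4), 3× up (reaching a1) — 11 moves in all.
Check: all required cells visited; 11 ≤ 11 moves.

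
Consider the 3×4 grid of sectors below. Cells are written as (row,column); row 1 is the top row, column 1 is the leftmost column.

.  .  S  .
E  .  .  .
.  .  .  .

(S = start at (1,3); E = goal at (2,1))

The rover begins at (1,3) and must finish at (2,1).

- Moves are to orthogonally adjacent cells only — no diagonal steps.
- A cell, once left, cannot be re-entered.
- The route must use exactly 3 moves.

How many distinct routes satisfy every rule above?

3

Need simple routes of exactly 3 moves from (1,3) to (2,1) (Manhattan distance 3, so 0 moves are spent on a detour and 0 undoing it).
Enumerating: (1,3) (2,3) (2,2) (2,1) | (1,3) (1,2) (2,2) (2,1) | (1,3) (1,2) (1,1) (2,1).
That gives 3 routes.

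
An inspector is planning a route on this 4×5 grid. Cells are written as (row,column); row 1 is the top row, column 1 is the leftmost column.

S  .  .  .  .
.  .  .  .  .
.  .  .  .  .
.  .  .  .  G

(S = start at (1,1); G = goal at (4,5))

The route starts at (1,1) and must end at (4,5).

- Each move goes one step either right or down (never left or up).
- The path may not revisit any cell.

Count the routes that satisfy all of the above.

35

A right/down-only route from (1,1) to (4,5) makes exactly 3 down-moves and 4 right-moves in some order.
With no other constraints that would be C(7,3) = 35 routes.
That gives 35 routes.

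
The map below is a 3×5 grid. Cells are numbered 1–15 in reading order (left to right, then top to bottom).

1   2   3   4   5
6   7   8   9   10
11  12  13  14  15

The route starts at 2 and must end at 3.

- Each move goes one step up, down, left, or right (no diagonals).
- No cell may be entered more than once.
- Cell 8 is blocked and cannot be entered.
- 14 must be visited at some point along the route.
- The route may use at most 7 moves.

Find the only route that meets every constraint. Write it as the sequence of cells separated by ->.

The 7-move cap with required stops at 14 leaves no slack for detours.
Route from 2: 2× down (reaching 12), 2× right (reaching 14), 2× up (reaching 4), left to 3 — 7 moves in all.
Check: all required cells visited; 7 ≤ 7 moves.

2 -> 7 -> 12 -> 13 -> 14 -> 9 -> 4 -> 3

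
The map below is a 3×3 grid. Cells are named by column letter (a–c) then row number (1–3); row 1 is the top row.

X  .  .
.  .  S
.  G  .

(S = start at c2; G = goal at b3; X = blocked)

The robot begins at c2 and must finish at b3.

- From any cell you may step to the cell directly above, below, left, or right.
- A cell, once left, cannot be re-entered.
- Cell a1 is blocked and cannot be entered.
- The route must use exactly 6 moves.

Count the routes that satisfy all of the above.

Need simple routes of exactly 6 moves from c2 to b3 (Manhattan distance 2, so 2 moves are spent on a detour and 2 undoing it).
Enumerating: c2 c1 b1 b2 a2 a3 b3.
That gives 1 route.

1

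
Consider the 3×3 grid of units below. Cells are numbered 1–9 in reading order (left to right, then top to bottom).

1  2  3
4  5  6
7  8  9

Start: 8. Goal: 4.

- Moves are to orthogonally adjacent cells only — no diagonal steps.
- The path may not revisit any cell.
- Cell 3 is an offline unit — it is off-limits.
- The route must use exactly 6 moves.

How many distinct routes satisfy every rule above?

1

Need simple routes of exactly 6 moves from 8 to 4 (Manhattan distance 2, so 2 moves are spent on a detour and 2 undoing it).
Enumerating: 8 9 6 5 2 1 4.
That gives 1 route.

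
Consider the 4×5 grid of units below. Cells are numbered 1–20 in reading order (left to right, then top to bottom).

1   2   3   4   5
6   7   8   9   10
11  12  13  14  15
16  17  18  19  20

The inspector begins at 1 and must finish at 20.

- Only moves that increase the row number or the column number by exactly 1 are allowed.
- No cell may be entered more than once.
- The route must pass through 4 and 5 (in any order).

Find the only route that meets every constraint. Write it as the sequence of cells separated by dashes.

Moves only go right or down, so the column and row indices never decrease.
Route from 1: 4× right (reaching 5), 3× down (reaching 20) — 7 moves in all.
Check: all required cells visited.

1 - 2 - 3 - 4 - 5 - 10 - 15 - 20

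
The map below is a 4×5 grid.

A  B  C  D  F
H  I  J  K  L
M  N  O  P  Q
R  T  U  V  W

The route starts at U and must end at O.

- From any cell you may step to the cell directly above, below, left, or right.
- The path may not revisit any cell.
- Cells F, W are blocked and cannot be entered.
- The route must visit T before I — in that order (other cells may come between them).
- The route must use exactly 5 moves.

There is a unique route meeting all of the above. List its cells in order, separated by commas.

U, T, N, I, J, O

The waypoints must appear in the order T, I, with no cell reused.
Route from U: left to T, 2× up (reaching I), right to J, down to O — 5 moves in all.
Check: order respected (T at step 1, I at step 3); 5 moves as required.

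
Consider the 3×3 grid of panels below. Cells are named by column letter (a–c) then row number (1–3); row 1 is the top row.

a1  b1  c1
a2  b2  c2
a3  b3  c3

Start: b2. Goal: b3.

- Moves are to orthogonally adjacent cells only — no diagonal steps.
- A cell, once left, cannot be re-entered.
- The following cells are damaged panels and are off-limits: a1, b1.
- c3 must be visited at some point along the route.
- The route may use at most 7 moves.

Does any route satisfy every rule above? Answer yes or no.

yes

One route that works: b2 → c2 → c3 → b3.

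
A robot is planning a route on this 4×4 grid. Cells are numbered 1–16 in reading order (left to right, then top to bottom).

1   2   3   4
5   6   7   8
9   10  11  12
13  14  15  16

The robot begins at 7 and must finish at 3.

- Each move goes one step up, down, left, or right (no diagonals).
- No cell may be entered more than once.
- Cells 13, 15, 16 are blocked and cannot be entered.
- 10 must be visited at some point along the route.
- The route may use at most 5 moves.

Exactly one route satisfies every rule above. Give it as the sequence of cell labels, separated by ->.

7 -> 11 -> 10 -> 6 -> 2 -> 3

Any route must reach 10 and still end at 3 within 5 moves, so the order of the required stops is forced.
Route from 7: down 1 to 11, left 1 to 10, up 2 to 2, right 1 to 3 — 5 moves in all.
Check: all required cells visited; 5 ≤ 5 moves.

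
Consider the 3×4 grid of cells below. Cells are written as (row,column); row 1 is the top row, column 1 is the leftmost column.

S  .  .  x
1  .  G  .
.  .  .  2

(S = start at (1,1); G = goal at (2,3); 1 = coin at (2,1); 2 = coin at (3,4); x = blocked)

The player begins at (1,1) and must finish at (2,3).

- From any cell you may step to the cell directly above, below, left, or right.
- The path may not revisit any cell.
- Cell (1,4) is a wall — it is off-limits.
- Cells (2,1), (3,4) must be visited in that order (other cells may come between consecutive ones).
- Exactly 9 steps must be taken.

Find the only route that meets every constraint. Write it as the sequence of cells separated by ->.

The waypoints must appear in the order (2,1), (3,4), with no cell reused.
Route from (1,1): right 1 to (1,2), down 1 to (2,2), left 1 to (2,1), down 1 to (3,1), right 3 to (3,4), up 1 to (2,4), left 1 to (2,3) — 9 moves in all.
Check: order respected (1 at step 3, 2 at step 7); 9 moves as required.

(1,1) -> (1,2) -> (2,2) -> (2,1) -> (3,1) -> (3,2) -> (3,3) -> (3,4) -> (2,4) -> (2,3)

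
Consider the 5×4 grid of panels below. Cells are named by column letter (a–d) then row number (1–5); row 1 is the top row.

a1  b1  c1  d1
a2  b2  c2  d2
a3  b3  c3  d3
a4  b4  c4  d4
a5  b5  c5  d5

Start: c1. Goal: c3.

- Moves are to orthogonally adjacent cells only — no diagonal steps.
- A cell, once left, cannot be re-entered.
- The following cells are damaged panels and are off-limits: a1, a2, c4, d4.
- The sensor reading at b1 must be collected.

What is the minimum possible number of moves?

4

Any route passes through b1 somewhere between c1 and c3. Summing Manhattan distances along the two legs (c1 → b1 → c3) gives a lower bound of 1 + 3 = 4 moves.
A route of 4 moves achieves this: c1 → b1 → b2 → b3 → c3.
Since 4 matches the lower bound, it is optimal.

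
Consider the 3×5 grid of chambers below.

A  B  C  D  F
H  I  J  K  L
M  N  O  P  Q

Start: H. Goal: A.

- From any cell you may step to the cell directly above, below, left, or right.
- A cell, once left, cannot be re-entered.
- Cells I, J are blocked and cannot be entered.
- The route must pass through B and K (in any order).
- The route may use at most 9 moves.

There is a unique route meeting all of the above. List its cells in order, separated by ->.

Any route must reach B and K and still end at A within 9 moves, so the order of the required stops is forced.
Route from H: down 1 to M, right 3 to P, up 2 to D, left 3 to A — 9 moves in all.
Check: all required cells visited; 9 ≤ 9 moves.

H -> M -> N -> O -> P -> K -> D -> C -> B -> A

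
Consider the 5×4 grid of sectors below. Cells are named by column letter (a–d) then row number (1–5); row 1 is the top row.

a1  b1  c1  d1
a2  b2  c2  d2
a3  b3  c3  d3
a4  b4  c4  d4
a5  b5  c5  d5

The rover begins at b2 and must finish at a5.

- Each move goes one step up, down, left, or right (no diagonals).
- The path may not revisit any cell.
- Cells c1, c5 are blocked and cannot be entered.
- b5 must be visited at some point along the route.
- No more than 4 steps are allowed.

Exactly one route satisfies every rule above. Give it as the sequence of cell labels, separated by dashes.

b2 - b3 - b4 - b5 - a5

The 4-move cap with required stops at b5 leaves no slack for detours.
Route from b2: 3× down (reaching b5), left to a5 — 4 moves in all.
Check: all required cells visited; 4 ≤ 4 moves.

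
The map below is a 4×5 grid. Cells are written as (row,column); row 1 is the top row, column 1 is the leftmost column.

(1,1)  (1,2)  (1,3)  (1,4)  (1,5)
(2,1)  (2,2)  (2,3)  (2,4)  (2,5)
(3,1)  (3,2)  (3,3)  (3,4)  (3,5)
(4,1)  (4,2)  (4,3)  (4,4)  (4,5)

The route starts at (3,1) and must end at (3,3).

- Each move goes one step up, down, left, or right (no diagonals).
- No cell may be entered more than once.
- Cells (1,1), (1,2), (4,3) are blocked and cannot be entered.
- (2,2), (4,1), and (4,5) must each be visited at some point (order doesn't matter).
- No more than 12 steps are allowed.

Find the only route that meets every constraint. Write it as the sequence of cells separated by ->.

The 12-move cap with required stops at (2,2), (4,1), (4,5) leaves no slack for detours.
Route from (3,1): down to (4,1), right to (4,2), 2× up (reaching (2,2)), 3× right (reaching (2,5)), 2× down (reaching (4,5)), left to (4,4), up to (3,4), left to (3,3) — 12 moves in all.
Check: all required cells visited; 12 ≤ 12 moves.

(3,1) -> (4,1) -> (4,2) -> (3,2) -> (2,2) -> (2,3) -> (2,4) -> (2,5) -> (3,5) -> (4,5) -> (4,4) -> (3,4) -> (3,3)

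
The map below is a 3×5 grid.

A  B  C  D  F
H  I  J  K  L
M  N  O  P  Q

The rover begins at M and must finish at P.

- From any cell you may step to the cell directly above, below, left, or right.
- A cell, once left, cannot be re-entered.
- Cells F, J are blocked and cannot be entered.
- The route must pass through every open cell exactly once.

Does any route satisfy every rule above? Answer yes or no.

Colour the cells like a checkerboard: each orthogonal step flips colour, so a Hamiltonian route alternates colours. Here there are 7 cells of one colour and 6 of the other, with start on the opposite colour to the goal — the counts and endpoints can't be arranged into an alternating sequence of length 13, so no Hamiltonian route exists.

no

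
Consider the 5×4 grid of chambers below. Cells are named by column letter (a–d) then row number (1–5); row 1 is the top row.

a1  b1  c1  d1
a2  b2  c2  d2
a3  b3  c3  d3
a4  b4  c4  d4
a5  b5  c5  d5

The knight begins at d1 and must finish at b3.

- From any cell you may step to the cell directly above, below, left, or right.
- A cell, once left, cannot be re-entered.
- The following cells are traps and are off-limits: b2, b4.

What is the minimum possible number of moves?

The Manhattan distance from d1 to b3 is |1−3| + |4−2| = 4, so at least 4 moves are needed.
A route of 4 moves achieves this: d1 → d2 → d3 → c3 → b3.
Since 4 matches the lower bound, it is optimal.

4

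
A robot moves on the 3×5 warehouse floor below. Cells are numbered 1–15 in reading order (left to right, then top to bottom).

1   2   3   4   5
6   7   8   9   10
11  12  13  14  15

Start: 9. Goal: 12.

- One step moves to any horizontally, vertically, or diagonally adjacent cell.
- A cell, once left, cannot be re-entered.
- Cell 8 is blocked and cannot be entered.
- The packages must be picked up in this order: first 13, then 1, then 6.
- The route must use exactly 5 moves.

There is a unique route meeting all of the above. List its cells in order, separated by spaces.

The waypoints must appear in the order 13, 1, 6, with no cell reused.
Route from 9: down-left to 13, 2× up-left (reaching 1), down to 6, down-right to 12 — 5 moves in all.
Check: order respected (13 at step 1, 1 at step 3, 6 at step 4); 5 moves as required.

9 13 7 1 6 12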